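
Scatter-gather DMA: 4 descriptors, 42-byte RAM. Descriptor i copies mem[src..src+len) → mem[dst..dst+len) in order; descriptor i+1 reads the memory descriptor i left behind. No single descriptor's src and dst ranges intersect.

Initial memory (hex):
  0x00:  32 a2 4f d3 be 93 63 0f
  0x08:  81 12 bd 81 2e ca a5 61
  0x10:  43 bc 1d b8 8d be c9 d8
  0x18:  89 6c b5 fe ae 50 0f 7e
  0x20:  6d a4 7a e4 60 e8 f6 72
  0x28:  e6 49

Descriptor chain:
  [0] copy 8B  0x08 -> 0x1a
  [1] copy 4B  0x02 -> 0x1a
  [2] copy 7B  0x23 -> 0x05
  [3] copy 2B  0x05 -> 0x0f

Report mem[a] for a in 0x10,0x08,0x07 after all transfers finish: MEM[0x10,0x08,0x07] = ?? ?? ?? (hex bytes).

  after D0: wrote 8B at 0x1a = 8112bd812ecaa561
  after D1: wrote 4B at 0x1a = 4fd3be93
  after D2: wrote 7B at 0x05 = e460e8f672e649
  after D3: wrote 2B at 0x0f = e460
query mem[0x10]=0x60, mem[0x08]=0xf6, mem[0x07]=0xe8

MEM[0x10,0x08,0x07] = 60 f6 e8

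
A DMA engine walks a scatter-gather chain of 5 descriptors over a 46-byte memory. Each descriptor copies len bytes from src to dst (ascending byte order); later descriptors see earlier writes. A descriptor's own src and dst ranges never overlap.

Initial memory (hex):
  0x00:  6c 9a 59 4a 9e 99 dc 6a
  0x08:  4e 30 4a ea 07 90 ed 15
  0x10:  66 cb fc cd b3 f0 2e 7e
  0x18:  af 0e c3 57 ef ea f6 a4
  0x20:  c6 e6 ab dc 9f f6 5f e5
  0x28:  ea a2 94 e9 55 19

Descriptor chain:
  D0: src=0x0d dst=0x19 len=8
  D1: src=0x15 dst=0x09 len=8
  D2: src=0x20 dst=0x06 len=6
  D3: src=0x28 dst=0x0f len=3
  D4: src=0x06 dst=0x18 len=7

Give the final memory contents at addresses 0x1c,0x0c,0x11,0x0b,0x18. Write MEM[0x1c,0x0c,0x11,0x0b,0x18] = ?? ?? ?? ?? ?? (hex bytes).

  after D0: wrote 8B at 0x19 = 90ed1566cbfccdb3
  after D1: wrote 8B at 0x09 = f02e7eaf90ed1566
  after D2: wrote 6B at 0x06 = b3e6abdc9ff6
  after D3: wrote 3B at 0x0f = eaa294
  after D4: wrote 7B at 0x18 = b3e6abdc9ff6af
query mem[0x1c]=0x9f, mem[0x0c]=0xaf, mem[0x11]=0x94, mem[0x0b]=0xf6, mem[0x18]=0xb3

MEM[0x1c,0x0c,0x11,0x0b,0x18] = 9f af 94 f6 b3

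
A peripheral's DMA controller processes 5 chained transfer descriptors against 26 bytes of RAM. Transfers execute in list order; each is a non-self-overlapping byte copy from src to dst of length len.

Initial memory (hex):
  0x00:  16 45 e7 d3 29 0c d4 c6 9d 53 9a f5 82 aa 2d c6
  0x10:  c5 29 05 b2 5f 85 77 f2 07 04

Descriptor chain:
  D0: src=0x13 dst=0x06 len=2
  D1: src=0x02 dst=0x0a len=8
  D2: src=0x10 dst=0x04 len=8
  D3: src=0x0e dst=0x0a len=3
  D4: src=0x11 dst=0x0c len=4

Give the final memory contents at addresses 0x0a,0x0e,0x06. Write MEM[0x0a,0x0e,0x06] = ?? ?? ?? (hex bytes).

D0: mem[0x06..0x07] <- [b2 5f]
D1: mem[0x0a..0x11] <- [e7 d3 29 0c b2 5f 9d 53]
D2: mem[0x04..0x0b] <- [9d 53 05 b2 5f 85 77 f2]
D3: mem[0x0a..0x0c] <- [b2 5f 9d]
D4: mem[0x0c..0x0f] <- [53 05 b2 5f]
query mem[0x0a]=0xb2, mem[0x0e]=0xb2, mem[0x06]=0x05

MEM[0x0a,0x0e,0x06] = b2 b2 05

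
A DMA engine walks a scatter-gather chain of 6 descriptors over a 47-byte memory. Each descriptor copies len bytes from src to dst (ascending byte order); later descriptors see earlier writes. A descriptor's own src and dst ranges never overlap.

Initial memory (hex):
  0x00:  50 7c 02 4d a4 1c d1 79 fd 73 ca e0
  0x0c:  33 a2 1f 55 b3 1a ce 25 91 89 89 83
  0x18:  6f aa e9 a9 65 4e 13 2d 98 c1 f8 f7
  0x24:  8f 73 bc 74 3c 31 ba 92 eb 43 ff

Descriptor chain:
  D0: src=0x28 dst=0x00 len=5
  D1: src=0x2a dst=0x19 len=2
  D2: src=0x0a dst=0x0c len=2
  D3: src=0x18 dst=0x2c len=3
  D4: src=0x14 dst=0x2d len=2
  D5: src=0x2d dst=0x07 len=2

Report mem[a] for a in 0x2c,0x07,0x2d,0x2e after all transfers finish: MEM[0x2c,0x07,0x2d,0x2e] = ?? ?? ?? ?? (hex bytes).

[0] 0x28->0x00 len=5 : 3c 31 ba 92 eb
[1] 0x2a->0x19 len=2 : ba 92
[2] 0x0a->0x0c len=2 : ca e0
[3] 0x18->0x2c len=3 : 6f ba 92
[4] 0x14->0x2d len=2 : 91 89
[5] 0x2d->0x07 len=2 : 91 89
query mem[0x2c]=0x6f, mem[0x07]=0x91, mem[0x2d]=0x91, mem[0x2e]=0x89

MEM[0x2c,0x07,0x2d,0x2e] = 6f 91 91 89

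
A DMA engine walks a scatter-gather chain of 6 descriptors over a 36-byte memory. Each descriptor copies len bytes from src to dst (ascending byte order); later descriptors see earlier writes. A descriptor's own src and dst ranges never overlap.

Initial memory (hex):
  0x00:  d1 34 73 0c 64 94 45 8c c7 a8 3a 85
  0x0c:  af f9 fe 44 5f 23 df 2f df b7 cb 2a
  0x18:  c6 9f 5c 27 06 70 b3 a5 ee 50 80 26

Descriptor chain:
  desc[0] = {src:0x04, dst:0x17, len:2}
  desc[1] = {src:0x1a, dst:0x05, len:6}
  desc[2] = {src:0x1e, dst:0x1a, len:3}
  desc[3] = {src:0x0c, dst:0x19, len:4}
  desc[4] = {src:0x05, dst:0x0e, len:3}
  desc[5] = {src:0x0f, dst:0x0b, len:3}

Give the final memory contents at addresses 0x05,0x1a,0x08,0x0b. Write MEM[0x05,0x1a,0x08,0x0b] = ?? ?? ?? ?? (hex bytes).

MEM[0x05,0x1a,0x08,0x0b] = 5c f9 70 27

D0: mem[0x17..0x18] <- [64 94]
D1: mem[0x05..0x0a] <- [5c 27 06 70 b3 a5]
D2: mem[0x1a..0x1c] <- [b3 a5 ee]
D3: mem[0x19..0x1c] <- [af f9 fe 44]
D4: mem[0x0e..0x10] <- [5c 27 06]
D5: mem[0x0b..0x0d] <- [27 06 23]
query mem[0x05]=0x5c, mem[0x1a]=0xf9, mem[0x08]=0x70, mem[0x0b]=0x27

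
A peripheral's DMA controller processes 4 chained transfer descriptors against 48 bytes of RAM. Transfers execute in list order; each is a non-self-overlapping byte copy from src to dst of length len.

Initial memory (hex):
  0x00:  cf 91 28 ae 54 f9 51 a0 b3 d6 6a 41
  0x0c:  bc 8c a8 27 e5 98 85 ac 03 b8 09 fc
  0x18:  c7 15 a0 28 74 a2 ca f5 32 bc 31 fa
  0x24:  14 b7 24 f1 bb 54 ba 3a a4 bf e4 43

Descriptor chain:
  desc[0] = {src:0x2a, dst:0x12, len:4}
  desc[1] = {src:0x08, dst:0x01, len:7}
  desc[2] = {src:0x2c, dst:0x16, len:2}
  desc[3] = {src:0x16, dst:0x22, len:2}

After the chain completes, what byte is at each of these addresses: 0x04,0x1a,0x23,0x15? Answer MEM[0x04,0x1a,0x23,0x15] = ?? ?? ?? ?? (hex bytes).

  after D0: wrote 4B at 0x12 = ba3aa4bf
  after D1: wrote 7B at 0x01 = b3d66a41bc8ca8
  after D2: wrote 2B at 0x16 = a4bf
  after D3: wrote 2B at 0x22 = a4bf
query mem[0x04]=0x41, mem[0x1a]=0xa0, mem[0x23]=0xbf, mem[0x15]=0xbf

MEM[0x04,0x1a,0x23,0x15] = 41 a0 bf bf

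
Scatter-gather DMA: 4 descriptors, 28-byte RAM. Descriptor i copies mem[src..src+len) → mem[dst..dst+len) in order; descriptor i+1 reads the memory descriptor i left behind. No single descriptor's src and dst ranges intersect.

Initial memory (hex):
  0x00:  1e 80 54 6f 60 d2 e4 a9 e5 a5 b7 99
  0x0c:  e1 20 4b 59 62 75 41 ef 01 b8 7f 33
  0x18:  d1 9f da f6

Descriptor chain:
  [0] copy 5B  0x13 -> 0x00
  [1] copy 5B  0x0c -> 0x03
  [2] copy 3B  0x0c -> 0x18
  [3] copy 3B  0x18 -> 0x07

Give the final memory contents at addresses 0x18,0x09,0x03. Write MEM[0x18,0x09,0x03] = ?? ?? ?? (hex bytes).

#0 dst[0x00+5] := {0xef,0x01,0xb8,0x7f,0x33}
#1 dst[0x03+5] := {0xe1,0x20,0x4b,0x59,0x62}
#2 dst[0x18+3] := {0xe1,0x20,0x4b}
#3 dst[0x07+3] := {0xe1,0x20,0x4b}
query mem[0x18]=0xe1, mem[0x09]=0x4b, mem[0x03]=0xe1

MEM[0x18,0x09,0x03] = e1 4b e1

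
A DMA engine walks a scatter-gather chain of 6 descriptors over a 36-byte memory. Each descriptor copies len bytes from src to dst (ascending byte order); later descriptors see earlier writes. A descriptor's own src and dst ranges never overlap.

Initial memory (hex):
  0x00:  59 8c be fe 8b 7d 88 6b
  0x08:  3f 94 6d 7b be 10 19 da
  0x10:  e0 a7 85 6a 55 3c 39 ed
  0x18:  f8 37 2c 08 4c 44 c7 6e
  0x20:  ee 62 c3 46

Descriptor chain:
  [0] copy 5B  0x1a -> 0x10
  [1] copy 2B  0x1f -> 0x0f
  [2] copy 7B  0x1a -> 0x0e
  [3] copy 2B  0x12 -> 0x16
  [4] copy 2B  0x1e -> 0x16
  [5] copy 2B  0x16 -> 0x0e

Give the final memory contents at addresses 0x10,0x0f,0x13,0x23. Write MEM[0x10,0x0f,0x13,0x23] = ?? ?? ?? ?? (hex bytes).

MEM[0x10,0x0f,0x13,0x23] = 4c 6e 6e 46

  after D0: wrote 5B at 0x10 = 2c084c44c7
  after D1: wrote 2B at 0x0f = 6eee
  after D2: wrote 7B at 0x0e = 2c084c44c76eee
  after D3: wrote 2B at 0x16 = c76e
  after D4: wrote 2B at 0x16 = c76e
  after D5: wrote 2B at 0x0e = c76e
query mem[0x10]=0x4c, mem[0x0f]=0x6e, mem[0x13]=0x6e, mem[0x23]=0x46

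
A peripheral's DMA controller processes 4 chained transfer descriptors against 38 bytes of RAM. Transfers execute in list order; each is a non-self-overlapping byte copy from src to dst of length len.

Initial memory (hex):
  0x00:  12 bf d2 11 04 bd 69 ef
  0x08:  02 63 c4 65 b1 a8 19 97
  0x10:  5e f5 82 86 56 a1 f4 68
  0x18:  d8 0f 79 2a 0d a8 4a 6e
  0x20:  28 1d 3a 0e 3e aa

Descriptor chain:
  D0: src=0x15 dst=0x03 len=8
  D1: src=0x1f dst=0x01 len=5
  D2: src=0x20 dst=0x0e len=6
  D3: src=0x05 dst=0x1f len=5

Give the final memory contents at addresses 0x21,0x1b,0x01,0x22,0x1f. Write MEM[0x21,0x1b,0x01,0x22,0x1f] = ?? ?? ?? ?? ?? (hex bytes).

  after D0: wrote 8B at 0x03 = a1f468d80f792a0d
  after D1: wrote 5B at 0x01 = 6e281d3a0e
  after D2: wrote 6B at 0x0e = 281d3a0e3eaa
  after D3: wrote 5B at 0x1f = 0ed80f792a
query mem[0x21]=0x0f, mem[0x1b]=0x2a, mem[0x01]=0x6e, mem[0x22]=0x79, mem[0x1f]=0x0e

MEM[0x21,0x1b,0x01,0x22,0x1f] = 0f 2a 6e 79 0e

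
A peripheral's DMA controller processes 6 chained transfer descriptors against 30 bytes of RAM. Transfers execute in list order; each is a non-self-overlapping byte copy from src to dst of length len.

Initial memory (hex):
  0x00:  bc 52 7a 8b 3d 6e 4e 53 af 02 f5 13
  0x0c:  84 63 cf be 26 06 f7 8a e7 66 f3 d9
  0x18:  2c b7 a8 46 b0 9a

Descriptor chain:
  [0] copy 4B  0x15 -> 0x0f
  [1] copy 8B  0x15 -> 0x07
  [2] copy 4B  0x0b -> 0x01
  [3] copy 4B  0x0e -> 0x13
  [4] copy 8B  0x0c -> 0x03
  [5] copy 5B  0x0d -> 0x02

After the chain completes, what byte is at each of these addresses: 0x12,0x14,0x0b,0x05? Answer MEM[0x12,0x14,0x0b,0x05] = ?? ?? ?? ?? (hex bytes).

MEM[0x12,0x14,0x0b,0x05] = 2c 66 b7 f3

[0] 0x15->0x0f len=4 : 66 f3 d9 2c
[1] 0x15->0x07 len=8 : 66 f3 d9 2c b7 a8 46 b0
[2] 0x0b->0x01 len=4 : b7 a8 46 b0
[3] 0x0e->0x13 len=4 : b0 66 f3 d9
[4] 0x0c->0x03 len=8 : a8 46 b0 66 f3 d9 2c b0
[5] 0x0d->0x02 len=5 : 46 b0 66 f3 d9
query mem[0x12]=0x2c, mem[0x14]=0x66, mem[0x0b]=0xb7, mem[0x05]=0xf3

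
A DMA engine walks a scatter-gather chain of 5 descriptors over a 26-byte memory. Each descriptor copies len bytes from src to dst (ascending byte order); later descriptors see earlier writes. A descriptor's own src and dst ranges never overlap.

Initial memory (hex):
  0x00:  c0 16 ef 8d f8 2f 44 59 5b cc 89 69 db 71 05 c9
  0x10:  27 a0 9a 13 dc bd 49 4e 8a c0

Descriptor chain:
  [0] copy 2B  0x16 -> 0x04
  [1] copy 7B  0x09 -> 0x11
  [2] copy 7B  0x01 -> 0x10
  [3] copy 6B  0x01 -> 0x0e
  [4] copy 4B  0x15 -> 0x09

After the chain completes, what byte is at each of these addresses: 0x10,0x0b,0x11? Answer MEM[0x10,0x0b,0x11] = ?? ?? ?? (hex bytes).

MEM[0x10,0x0b,0x11] = 8d c9 49

D0: mem[0x04..0x05] <- [49 4e]
D1: mem[0x11..0x17] <- [cc 89 69 db 71 05 c9]
D2: mem[0x10..0x16] <- [16 ef 8d 49 4e 44 59]
D3: mem[0x0e..0x13] <- [16 ef 8d 49 4e 44]
D4: mem[0x09..0x0c] <- [44 59 c9 8a]
query mem[0x10]=0x8d, mem[0x0b]=0xc9, mem[0x11]=0x49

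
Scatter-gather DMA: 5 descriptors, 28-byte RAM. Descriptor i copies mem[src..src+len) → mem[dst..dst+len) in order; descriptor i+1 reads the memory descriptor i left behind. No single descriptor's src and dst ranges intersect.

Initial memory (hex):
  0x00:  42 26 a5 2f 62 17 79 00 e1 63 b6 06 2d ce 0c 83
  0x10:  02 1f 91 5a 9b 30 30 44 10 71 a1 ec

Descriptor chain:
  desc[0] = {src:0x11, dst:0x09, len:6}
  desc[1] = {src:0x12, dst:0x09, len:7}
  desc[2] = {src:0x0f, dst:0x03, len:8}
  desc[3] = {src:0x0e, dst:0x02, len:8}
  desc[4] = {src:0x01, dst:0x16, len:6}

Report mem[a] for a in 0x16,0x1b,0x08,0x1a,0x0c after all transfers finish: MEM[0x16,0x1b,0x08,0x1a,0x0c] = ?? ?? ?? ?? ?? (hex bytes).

#0 dst[0x09+6] := {0x1f,0x91,0x5a,0x9b,0x30,0x30}
#1 dst[0x09+7] := {0x91,0x5a,0x9b,0x30,0x30,0x44,0x10}
#2 dst[0x03+8] := {0x10,0x02,0x1f,0x91,0x5a,0x9b,0x30,0x30}
#3 dst[0x02+8] := {0x44,0x10,0x02,0x1f,0x91,0x5a,0x9b,0x30}
#4 dst[0x16+6] := {0x26,0x44,0x10,0x02,0x1f,0x91}
query mem[0x16]=0x26, mem[0x1b]=0x91, mem[0x08]=0x9b, mem[0x1a]=0x1f, mem[0x0c]=0x30

MEM[0x16,0x1b,0x08,0x1a,0x0c] = 26 91 9b 1f 30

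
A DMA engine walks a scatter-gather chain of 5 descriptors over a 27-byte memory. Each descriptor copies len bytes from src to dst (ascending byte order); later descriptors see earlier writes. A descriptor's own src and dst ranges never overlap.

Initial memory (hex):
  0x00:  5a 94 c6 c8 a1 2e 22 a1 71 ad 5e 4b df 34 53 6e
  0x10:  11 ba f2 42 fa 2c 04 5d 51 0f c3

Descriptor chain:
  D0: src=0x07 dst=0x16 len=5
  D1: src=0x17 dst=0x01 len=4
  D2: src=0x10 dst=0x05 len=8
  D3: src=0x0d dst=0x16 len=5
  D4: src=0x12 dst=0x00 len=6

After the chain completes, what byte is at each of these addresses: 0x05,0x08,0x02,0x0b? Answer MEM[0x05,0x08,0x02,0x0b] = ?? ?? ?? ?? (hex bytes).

[0] 0x07->0x16 len=5 : a1 71 ad 5e 4b
[1] 0x17->0x01 len=4 : 71 ad 5e 4b
[2] 0x10->0x05 len=8 : 11 ba f2 42 fa 2c a1 71
[3] 0x0d->0x16 len=5 : 34 53 6e 11 ba
[4] 0x12->0x00 len=6 : f2 42 fa 2c 34 53
query mem[0x05]=0x53, mem[0x08]=0x42, mem[0x02]=0xfa, mem[0x0b]=0xa1

MEM[0x05,0x08,0x02,0x0b] = 53 42 fa a1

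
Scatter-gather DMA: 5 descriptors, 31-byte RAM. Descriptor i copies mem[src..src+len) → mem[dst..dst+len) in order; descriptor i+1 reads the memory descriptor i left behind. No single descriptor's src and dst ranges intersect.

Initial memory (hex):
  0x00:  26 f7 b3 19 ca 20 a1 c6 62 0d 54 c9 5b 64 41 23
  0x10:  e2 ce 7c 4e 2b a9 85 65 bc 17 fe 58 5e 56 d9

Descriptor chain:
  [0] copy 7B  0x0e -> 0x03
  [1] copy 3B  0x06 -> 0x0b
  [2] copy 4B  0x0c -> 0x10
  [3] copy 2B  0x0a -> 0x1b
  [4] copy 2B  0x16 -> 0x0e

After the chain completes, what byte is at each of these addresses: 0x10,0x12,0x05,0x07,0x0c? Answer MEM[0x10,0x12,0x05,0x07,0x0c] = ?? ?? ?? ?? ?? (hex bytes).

[0] 0x0e->0x03 len=7 : 41 23 e2 ce 7c 4e 2b
[1] 0x06->0x0b len=3 : ce 7c 4e
[2] 0x0c->0x10 len=4 : 7c 4e 41 23
[3] 0x0a->0x1b len=2 : 54 ce
[4] 0x16->0x0e len=2 : 85 65
query mem[0x10]=0x7c, mem[0x12]=0x41, mem[0x05]=0xe2, mem[0x07]=0x7c, mem[0x0c]=0x7c

MEM[0x10,0x12,0x05,0x07,0x0c] = 7c 41 e2 7c 7c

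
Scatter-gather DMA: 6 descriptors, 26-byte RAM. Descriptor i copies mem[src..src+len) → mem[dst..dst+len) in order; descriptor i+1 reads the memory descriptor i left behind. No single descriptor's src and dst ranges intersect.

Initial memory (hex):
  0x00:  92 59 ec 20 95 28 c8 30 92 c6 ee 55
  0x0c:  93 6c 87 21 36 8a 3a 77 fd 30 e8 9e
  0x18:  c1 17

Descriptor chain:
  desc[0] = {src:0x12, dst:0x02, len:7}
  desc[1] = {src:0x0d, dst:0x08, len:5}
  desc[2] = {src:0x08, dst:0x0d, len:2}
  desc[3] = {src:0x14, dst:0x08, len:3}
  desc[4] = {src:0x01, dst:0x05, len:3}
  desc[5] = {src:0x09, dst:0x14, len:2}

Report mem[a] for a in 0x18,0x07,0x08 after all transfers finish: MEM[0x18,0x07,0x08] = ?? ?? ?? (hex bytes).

#0 dst[0x02+7] := {0x3a,0x77,0xfd,0x30,0xe8,0x9e,0xc1}
#1 dst[0x08+5] := {0x6c,0x87,0x21,0x36,0x8a}
#2 dst[0x0d+2] := {0x6c,0x87}
#3 dst[0x08+3] := {0xfd,0x30,0xe8}
#4 dst[0x05+3] := {0x59,0x3a,0x77}
#5 dst[0x14+2] := {0x30,0xe8}
query mem[0x18]=0xc1, mem[0x07]=0x77, mem[0x08]=0xfd

MEM[0x18,0x07,0x08] = c1 77 fd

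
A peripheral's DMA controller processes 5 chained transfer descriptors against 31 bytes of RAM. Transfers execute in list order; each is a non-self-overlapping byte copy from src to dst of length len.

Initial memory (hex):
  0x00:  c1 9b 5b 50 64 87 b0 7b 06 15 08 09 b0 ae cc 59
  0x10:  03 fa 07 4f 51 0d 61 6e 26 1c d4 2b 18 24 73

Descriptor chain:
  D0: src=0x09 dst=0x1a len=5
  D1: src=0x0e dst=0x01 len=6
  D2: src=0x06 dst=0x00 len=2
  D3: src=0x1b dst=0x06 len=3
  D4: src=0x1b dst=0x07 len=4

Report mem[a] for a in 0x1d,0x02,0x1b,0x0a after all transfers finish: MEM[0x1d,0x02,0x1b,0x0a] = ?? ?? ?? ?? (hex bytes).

MEM[0x1d,0x02,0x1b,0x0a] = b0 59 08 ae

  after D0: wrote 5B at 0x1a = 150809b0ae
  after D1: wrote 6B at 0x01 = cc5903fa074f
  after D2: wrote 2B at 0x00 = 4f7b
  after D3: wrote 3B at 0x06 = 0809b0
  after D4: wrote 4B at 0x07 = 0809b0ae
query mem[0x1d]=0xb0, mem[0x02]=0x59, mem[0x1b]=0x08, mem[0x0a]=0xae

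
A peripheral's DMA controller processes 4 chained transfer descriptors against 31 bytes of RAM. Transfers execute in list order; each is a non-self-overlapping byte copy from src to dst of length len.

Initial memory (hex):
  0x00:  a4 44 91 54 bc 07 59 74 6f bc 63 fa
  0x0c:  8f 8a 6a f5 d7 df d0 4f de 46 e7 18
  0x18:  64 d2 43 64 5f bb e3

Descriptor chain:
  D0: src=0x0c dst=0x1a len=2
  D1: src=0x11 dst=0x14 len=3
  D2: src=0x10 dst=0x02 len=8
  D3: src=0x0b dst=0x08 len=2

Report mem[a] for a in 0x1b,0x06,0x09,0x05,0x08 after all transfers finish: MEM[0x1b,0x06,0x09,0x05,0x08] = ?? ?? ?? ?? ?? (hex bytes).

D0: mem[0x1a..0x1b] <- [8f 8a]
D1: mem[0x14..0x16] <- [df d0 4f]
D2: mem[0x02..0x09] <- [d7 df d0 4f df d0 4f 18]
D3: mem[0x08..0x09] <- [fa 8f]
query mem[0x1b]=0x8a, mem[0x06]=0xdf, mem[0x09]=0x8f, mem[0x05]=0x4f, mem[0x08]=0xfa

MEM[0x1b,0x06,0x09,0x05,0x08] = 8a df 8f 4f fa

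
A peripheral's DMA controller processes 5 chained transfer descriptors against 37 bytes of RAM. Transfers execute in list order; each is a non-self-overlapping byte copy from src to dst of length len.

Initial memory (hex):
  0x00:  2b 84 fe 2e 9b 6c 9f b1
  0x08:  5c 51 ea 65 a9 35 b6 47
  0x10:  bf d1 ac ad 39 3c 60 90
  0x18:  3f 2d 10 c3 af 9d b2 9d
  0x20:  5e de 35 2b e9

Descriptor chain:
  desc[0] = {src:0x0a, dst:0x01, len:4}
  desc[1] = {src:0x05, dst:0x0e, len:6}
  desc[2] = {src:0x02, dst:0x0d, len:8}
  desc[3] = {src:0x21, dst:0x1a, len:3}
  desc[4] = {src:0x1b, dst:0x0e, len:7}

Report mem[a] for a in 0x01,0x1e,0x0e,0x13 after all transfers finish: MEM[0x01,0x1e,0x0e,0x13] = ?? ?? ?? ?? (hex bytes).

D0: mem[0x01..0x04] <- [ea 65 a9 35]
D1: mem[0x0e..0x13] <- [6c 9f b1 5c 51 ea]
D2: mem[0x0d..0x14] <- [65 a9 35 6c 9f b1 5c 51]
D3: mem[0x1a..0x1c] <- [de 35 2b]
D4: mem[0x0e..0x14] <- [35 2b 9d b2 9d 5e de]
query mem[0x01]=0xea, mem[0x1e]=0xb2, mem[0x0e]=0x35, mem[0x13]=0x5e

MEM[0x01,0x1e,0x0e,0x13] = ea b2 35 5e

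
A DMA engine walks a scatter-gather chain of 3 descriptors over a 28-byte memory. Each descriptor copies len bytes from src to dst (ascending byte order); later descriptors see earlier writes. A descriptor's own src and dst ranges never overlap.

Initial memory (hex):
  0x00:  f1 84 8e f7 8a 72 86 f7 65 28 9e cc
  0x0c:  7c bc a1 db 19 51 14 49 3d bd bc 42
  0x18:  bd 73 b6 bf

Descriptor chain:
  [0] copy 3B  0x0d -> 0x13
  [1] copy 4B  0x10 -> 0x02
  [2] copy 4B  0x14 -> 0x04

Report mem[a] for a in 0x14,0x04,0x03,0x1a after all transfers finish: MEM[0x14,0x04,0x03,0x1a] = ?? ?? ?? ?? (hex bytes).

MEM[0x14,0x04,0x03,0x1a] = a1 a1 51 b6

[0] 0x0d->0x13 len=3 : bc a1 db
[1] 0x10->0x02 len=4 : 19 51 14 bc
[2] 0x14->0x04 len=4 : a1 db bc 42
query mem[0x14]=0xa1, mem[0x04]=0xa1, mem[0x03]=0x51, mem[0x1a]=0xb6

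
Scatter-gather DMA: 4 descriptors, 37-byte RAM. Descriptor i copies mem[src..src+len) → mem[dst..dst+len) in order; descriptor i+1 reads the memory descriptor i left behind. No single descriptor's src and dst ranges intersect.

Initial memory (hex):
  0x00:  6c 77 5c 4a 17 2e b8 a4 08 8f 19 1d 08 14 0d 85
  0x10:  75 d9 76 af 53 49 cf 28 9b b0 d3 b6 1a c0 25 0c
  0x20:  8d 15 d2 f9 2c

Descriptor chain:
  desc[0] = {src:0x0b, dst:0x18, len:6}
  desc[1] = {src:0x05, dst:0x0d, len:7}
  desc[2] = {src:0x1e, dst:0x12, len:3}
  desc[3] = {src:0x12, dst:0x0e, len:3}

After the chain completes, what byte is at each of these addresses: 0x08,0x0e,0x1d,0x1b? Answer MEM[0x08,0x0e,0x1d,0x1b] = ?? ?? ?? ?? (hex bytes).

MEM[0x08,0x0e,0x1d,0x1b] = 08 25 75 0d

D0: mem[0x18..0x1d] <- [1d 08 14 0d 85 75]
D1: mem[0x0d..0x13] <- [2e b8 a4 08 8f 19 1d]
D2: mem[0x12..0x14] <- [25 0c 8d]
D3: mem[0x0e..0x10] <- [25 0c 8d]
query mem[0x08]=0x08, mem[0x0e]=0x25, mem[0x1d]=0x75, mem[0x1b]=0x0d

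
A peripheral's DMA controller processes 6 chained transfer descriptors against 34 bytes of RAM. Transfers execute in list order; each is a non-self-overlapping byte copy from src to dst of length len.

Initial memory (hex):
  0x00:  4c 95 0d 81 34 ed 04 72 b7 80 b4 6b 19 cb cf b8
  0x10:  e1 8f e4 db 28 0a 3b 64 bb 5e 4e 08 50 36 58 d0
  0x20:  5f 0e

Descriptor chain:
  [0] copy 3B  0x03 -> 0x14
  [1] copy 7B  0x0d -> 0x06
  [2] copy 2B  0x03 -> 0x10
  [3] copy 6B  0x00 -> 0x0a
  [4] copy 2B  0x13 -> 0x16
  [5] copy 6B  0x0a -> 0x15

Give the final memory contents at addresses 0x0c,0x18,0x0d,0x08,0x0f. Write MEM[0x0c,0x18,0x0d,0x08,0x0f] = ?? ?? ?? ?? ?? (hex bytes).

D0: mem[0x14..0x16] <- [81 34 ed]
D1: mem[0x06..0x0c] <- [cb cf b8 e1 8f e4 db]
D2: mem[0x10..0x11] <- [81 34]
D3: mem[0x0a..0x0f] <- [4c 95 0d 81 34 ed]
D4: mem[0x16..0x17] <- [db 81]
D5: mem[0x15..0x1a] <- [4c 95 0d 81 34 ed]
query mem[0x0c]=0x0d, mem[0x18]=0x81, mem[0x0d]=0x81, mem[0x08]=0xb8, mem[0x0f]=0xed

MEM[0x0c,0x18,0x0d,0x08,0x0f] = 0d 81 81 b8 ed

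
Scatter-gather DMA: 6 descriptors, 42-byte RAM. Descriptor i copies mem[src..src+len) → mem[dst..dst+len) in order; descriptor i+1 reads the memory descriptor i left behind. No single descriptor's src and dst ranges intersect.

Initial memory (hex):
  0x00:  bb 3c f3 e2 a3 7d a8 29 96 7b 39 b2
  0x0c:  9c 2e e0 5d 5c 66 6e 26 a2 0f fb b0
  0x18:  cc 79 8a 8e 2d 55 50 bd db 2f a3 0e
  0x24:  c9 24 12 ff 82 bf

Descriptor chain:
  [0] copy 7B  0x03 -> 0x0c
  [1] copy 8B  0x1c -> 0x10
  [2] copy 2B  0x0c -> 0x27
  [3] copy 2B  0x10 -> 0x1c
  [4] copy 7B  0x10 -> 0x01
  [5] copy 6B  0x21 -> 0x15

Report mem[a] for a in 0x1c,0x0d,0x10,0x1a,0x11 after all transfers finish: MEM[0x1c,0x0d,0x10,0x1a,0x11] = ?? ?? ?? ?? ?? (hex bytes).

MEM[0x1c,0x0d,0x10,0x1a,0x11] = 2d a3 2d 12 55

  after D0: wrote 7B at 0x0c = e2a37da829967b
  after D1: wrote 8B at 0x10 = 2d5550bddb2fa30e
  after D2: wrote 2B at 0x27 = e2a3
  after D3: wrote 2B at 0x1c = 2d55
  after D4: wrote 7B at 0x01 = 2d5550bddb2fa3
  after D5: wrote 6B at 0x15 = 2fa30ec92412
query mem[0x1c]=0x2d, mem[0x0d]=0xa3, mem[0x10]=0x2d, mem[0x1a]=0x12, mem[0x11]=0x55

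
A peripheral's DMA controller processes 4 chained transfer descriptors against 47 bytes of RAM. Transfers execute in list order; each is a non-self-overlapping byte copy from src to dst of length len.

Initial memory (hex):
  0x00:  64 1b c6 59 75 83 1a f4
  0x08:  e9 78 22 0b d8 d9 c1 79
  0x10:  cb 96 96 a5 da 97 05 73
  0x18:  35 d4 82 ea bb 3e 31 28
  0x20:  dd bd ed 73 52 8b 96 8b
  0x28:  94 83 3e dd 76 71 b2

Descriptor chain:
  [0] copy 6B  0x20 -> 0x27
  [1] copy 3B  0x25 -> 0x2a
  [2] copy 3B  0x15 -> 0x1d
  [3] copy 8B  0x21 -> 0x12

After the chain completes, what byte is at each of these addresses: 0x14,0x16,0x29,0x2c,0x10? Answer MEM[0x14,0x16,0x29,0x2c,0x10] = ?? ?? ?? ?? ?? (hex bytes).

D0: mem[0x27..0x2c] <- [dd bd ed 73 52 8b]
D1: mem[0x2a..0x2c] <- [8b 96 dd]
D2: mem[0x1d..0x1f] <- [97 05 73]
D3: mem[0x12..0x19] <- [bd ed 73 52 8b 96 dd bd]
query mem[0x14]=0x73, mem[0x16]=0x8b, mem[0x29]=0xed, mem[0x2c]=0xdd, mem[0x10]=0xcb

MEM[0x14,0x16,0x29,0x2c,0x10] = 73 8b ed dd cb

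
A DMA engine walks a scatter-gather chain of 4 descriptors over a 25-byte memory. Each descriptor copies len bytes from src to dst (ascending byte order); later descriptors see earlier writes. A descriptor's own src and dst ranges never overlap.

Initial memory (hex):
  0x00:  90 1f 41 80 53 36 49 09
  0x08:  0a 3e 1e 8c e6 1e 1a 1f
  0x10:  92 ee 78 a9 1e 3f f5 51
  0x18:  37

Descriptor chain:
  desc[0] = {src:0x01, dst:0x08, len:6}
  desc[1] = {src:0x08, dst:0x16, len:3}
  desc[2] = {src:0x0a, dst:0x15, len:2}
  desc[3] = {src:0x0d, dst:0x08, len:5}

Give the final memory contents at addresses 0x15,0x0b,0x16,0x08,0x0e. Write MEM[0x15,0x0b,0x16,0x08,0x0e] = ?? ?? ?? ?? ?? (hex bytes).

D0: mem[0x08..0x0d] <- [1f 41 80 53 36 49]
D1: mem[0x16..0x18] <- [1f 41 80]
D2: mem[0x15..0x16] <- [80 53]
D3: mem[0x08..0x0c] <- [49 1a 1f 92 ee]
query mem[0x15]=0x80, mem[0x0b]=0x92, mem[0x16]=0x53, mem[0x08]=0x49, mem[0x0e]=0x1a

MEM[0x15,0x0b,0x16,0x08,0x0e] = 80 92 53 49 1a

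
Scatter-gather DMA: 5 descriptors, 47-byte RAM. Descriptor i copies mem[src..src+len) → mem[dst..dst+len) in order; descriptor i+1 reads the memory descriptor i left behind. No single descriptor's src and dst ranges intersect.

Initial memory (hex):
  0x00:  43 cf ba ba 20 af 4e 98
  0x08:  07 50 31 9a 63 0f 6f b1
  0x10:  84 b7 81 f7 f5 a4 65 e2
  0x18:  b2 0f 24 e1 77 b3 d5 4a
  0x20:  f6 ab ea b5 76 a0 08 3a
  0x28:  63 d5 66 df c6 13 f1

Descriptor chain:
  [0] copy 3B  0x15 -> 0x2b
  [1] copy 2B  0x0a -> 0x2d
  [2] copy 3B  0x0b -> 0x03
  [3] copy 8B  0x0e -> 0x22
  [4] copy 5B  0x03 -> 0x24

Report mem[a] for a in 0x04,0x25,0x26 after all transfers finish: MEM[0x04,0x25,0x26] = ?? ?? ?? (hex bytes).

#0 dst[0x2b+3] := {0xa4,0x65,0xe2}
#1 dst[0x2d+2] := {0x31,0x9a}
#2 dst[0x03+3] := {0x9a,0x63,0x0f}
#3 dst[0x22+8] := {0x6f,0xb1,0x84,0xb7,0x81,0xf7,0xf5,0xa4}
#4 dst[0x24+5] := {0x9a,0x63,0x0f,0x4e,0x98}
query mem[0x04]=0x63, mem[0x25]=0x63, mem[0x26]=0x0f

MEM[0x04,0x25,0x26] = 63 63 0f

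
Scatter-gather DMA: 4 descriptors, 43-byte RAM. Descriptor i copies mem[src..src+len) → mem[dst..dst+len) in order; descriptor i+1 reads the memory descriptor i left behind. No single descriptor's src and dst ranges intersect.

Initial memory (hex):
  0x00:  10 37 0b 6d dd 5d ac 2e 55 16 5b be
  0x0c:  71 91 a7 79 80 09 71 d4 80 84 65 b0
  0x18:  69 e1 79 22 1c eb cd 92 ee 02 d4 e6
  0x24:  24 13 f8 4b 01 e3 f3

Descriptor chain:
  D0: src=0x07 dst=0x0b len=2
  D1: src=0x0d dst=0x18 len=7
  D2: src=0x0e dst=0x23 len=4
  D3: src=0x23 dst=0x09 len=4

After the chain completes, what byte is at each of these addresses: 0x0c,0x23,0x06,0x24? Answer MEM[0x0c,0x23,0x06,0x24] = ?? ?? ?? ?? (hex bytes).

  after D0: wrote 2B at 0x0b = 2e55
  after D1: wrote 7B at 0x18 = 91a779800971d4
  after D2: wrote 4B at 0x23 = a7798009
  after D3: wrote 4B at 0x09 = a7798009
query mem[0x0c]=0x09, mem[0x23]=0xa7, mem[0x06]=0xac, mem[0x24]=0x79

MEM[0x0c,0x23,0x06,0x24] = 09 a7 ac 79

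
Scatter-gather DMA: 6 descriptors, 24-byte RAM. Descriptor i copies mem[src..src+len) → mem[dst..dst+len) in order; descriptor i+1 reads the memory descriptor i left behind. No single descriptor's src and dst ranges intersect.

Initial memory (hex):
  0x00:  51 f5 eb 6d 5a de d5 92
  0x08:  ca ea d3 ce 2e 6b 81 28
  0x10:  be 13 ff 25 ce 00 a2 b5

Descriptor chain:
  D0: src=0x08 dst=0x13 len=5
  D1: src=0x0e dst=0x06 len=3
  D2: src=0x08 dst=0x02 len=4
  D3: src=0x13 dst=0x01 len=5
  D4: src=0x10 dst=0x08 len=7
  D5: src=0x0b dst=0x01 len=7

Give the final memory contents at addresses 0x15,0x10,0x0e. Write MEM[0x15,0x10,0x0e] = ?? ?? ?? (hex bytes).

MEM[0x15,0x10,0x0e] = d3 be ce

D0: mem[0x13..0x17] <- [ca ea d3 ce 2e]
D1: mem[0x06..0x08] <- [81 28 be]
D2: mem[0x02..0x05] <- [be ea d3 ce]
D3: mem[0x01..0x05] <- [ca ea d3 ce 2e]
D4: mem[0x08..0x0e] <- [be 13 ff ca ea d3 ce]
D5: mem[0x01..0x07] <- [ca ea d3 ce 28 be 13]
query mem[0x15]=0xd3, mem[0x10]=0xbe, mem[0x0e]=0xce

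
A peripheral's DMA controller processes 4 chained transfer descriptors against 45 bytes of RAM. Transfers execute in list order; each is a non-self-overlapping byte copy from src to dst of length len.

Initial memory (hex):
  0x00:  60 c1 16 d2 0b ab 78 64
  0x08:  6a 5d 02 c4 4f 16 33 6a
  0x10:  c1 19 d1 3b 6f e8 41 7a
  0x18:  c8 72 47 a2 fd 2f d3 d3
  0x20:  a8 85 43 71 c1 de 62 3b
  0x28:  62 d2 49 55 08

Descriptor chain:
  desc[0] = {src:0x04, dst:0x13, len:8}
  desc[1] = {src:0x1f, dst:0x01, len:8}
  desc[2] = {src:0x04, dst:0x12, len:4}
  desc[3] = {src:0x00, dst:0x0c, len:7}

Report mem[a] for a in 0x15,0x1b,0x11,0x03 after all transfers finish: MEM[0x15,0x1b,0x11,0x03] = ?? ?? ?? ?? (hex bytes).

  after D0: wrote 8B at 0x13 = 0bab78646a5d02c4
  after D1: wrote 8B at 0x01 = d3a8854371c1de62
  after D2: wrote 4B at 0x12 = 4371c1de
  after D3: wrote 7B at 0x0c = 60d3a8854371c1
query mem[0x15]=0xde, mem[0x1b]=0xa2, mem[0x11]=0x71, mem[0x03]=0x85

MEM[0x15,0x1b,0x11,0x03] = de a2 71 85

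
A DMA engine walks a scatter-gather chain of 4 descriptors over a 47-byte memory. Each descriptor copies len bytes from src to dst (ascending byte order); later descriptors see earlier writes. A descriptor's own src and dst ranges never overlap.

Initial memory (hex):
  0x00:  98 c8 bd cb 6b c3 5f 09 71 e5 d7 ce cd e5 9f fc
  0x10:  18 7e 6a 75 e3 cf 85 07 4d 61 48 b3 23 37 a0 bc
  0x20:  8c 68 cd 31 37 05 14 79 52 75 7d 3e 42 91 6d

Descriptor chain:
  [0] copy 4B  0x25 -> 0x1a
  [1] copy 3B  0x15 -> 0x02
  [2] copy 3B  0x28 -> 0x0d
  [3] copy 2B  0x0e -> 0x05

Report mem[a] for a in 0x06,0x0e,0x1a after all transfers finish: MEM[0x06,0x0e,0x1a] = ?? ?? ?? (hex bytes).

D0: mem[0x1a..0x1d] <- [05 14 79 52]
D1: mem[0x02..0x04] <- [cf 85 07]
D2: mem[0x0d..0x0f] <- [52 75 7d]
D3: mem[0x05..0x06] <- [75 7d]
query mem[0x06]=0x7d, mem[0x0e]=0x75, mem[0x1a]=0x05

MEM[0x06,0x0e,0x1a] = 7d 75 05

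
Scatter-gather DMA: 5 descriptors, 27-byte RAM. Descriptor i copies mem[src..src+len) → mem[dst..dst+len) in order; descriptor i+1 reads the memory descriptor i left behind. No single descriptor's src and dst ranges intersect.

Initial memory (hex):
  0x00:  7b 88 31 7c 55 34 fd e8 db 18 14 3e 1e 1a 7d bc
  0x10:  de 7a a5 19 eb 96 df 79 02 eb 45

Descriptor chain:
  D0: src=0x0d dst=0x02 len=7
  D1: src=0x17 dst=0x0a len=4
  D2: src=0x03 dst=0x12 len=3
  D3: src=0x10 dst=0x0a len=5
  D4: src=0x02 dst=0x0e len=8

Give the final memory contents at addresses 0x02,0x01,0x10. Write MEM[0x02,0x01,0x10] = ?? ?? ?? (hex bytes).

MEM[0x02,0x01,0x10] = 1a 88 bc

#0 dst[0x02+7] := {0x1a,0x7d,0xbc,0xde,0x7a,0xa5,0x19}
#1 dst[0x0a+4] := {0x79,0x02,0xeb,0x45}
#2 dst[0x12+3] := {0x7d,0xbc,0xde}
#3 dst[0x0a+5] := {0xde,0x7a,0x7d,0xbc,0xde}
#4 dst[0x0e+8] := {0x1a,0x7d,0xbc,0xde,0x7a,0xa5,0x19,0x18}
query mem[0x02]=0x1a, mem[0x01]=0x88, mem[0x10]=0xbc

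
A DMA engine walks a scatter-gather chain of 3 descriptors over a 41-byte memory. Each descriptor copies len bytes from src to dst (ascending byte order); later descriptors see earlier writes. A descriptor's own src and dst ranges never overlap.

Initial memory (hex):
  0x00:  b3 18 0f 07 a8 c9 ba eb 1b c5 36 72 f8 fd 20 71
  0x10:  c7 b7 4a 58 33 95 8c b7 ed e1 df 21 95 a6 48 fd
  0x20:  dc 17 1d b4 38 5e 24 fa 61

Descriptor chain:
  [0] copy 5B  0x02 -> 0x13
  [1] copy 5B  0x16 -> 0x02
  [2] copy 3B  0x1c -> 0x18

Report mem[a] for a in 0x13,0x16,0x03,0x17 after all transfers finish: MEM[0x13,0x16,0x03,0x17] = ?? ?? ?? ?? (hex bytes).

MEM[0x13,0x16,0x03,0x17] = 0f c9 ba ba

D0: mem[0x13..0x17] <- [0f 07 a8 c9 ba]
D1: mem[0x02..0x06] <- [c9 ba ed e1 df]
D2: mem[0x18..0x1a] <- [95 a6 48]
query mem[0x13]=0x0f, mem[0x16]=0xc9, mem[0x03]=0xba, mem[0x17]=0xba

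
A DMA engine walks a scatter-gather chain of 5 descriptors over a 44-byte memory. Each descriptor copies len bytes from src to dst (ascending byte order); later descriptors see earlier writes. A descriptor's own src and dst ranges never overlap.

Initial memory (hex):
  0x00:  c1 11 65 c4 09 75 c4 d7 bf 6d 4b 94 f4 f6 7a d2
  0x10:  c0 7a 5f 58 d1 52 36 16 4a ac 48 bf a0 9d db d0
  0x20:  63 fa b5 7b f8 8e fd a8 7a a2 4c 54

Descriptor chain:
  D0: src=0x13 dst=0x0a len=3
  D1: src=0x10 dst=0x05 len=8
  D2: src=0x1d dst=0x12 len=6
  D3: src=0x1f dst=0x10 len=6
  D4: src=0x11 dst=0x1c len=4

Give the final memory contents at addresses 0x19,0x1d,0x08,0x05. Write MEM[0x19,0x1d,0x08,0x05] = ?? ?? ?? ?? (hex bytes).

#0 dst[0x0a+3] := {0x58,0xd1,0x52}
#1 dst[0x05+8] := {0xc0,0x7a,0x5f,0x58,0xd1,0x52,0x36,0x16}
#2 dst[0x12+6] := {0x9d,0xdb,0xd0,0x63,0xfa,0xb5}
#3 dst[0x10+6] := {0xd0,0x63,0xfa,0xb5,0x7b,0xf8}
#4 dst[0x1c+4] := {0x63,0xfa,0xb5,0x7b}
query mem[0x19]=0xac, mem[0x1d]=0xfa, mem[0x08]=0x58, mem[0x05]=0xc0

MEM[0x19,0x1d,0x08,0x05] = ac fa 58 c0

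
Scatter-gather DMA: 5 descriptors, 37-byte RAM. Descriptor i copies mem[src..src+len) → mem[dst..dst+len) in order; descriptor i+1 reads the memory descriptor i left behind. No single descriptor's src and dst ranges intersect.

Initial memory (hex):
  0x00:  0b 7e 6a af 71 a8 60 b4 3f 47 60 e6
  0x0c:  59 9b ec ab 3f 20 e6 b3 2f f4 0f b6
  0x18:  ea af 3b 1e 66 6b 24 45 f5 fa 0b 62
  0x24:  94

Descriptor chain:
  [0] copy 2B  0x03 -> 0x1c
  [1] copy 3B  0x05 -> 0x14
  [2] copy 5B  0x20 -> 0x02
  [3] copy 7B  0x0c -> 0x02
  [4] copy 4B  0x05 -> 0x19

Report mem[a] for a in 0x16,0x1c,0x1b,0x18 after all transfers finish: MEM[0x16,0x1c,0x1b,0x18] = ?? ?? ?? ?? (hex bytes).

MEM[0x16,0x1c,0x1b,0x18] = b4 e6 20 ea

  after D0: wrote 2B at 0x1c = af71
  after D1: wrote 3B at 0x14 = a860b4
  after D2: wrote 5B at 0x02 = f5fa0b6294
  after D3: wrote 7B at 0x02 = 599becab3f20e6
  after D4: wrote 4B at 0x19 = ab3f20e6
query mem[0x16]=0xb4, mem[0x1c]=0xe6, mem[0x1b]=0x20, mem[0x18]=0xea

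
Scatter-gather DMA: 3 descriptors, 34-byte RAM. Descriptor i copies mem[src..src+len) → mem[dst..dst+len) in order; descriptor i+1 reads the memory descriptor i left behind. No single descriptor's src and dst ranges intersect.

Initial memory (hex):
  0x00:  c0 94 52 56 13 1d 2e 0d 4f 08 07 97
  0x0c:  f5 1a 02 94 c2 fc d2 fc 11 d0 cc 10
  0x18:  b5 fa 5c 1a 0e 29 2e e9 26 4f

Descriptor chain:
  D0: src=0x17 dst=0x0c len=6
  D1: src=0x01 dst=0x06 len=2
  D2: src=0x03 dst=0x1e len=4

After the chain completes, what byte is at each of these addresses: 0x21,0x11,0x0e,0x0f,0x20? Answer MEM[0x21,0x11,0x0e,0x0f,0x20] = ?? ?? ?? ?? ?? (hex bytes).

MEM[0x21,0x11,0x0e,0x0f,0x20] = 94 0e fa 5c 1d

[0] 0x17->0x0c len=6 : 10 b5 fa 5c 1a 0e
[1] 0x01->0x06 len=2 : 94 52
[2] 0x03->0x1e len=4 : 56 13 1d 94
query mem[0x21]=0x94, mem[0x11]=0x0e, mem[0x0e]=0xfa, mem[0x0f]=0x5c, mem[0x20]=0x1d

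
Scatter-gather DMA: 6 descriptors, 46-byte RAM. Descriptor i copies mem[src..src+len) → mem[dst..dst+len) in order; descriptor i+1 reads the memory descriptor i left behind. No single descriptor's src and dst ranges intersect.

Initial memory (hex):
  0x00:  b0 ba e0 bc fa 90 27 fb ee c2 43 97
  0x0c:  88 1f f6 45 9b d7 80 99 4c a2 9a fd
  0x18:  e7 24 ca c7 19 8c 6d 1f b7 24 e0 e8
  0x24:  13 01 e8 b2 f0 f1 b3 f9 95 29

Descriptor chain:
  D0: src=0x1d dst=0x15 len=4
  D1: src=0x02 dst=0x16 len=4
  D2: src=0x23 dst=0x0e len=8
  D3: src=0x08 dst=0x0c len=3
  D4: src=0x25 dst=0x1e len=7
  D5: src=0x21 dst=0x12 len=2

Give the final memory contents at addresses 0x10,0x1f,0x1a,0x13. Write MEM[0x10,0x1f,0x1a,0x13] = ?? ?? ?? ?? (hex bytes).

[0] 0x1d->0x15 len=4 : 8c 6d 1f b7
[1] 0x02->0x16 len=4 : e0 bc fa 90
[2] 0x23->0x0e len=8 : e8 13 01 e8 b2 f0 f1 b3
[3] 0x08->0x0c len=3 : ee c2 43
[4] 0x25->0x1e len=7 : 01 e8 b2 f0 f1 b3 f9
[5] 0x21->0x12 len=2 : f0 f1
query mem[0x10]=0x01, mem[0x1f]=0xe8, mem[0x1a]=0xca, mem[0x13]=0xf1

MEM[0x10,0x1f,0x1a,0x13] = 01 e8 ca f1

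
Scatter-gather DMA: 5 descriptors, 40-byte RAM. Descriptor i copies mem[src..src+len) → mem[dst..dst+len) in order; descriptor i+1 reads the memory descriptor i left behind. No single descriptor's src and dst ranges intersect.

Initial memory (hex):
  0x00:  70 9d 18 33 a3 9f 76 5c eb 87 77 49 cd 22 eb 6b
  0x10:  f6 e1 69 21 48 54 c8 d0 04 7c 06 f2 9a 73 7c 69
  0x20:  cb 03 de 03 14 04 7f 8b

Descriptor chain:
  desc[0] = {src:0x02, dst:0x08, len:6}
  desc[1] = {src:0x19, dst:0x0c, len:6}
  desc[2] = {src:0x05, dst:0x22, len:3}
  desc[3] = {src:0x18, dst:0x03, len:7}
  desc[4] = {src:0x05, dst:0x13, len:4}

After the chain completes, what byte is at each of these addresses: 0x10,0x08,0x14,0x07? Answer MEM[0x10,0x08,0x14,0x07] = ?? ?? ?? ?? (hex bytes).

MEM[0x10,0x08,0x14,0x07] = 73 73 f2 9a

D0: mem[0x08..0x0d] <- [18 33 a3 9f 76 5c]
D1: mem[0x0c..0x11] <- [7c 06 f2 9a 73 7c]
D2: mem[0x22..0x24] <- [9f 76 5c]
D3: mem[0x03..0x09] <- [04 7c 06 f2 9a 73 7c]
D4: mem[0x13..0x16] <- [06 f2 9a 73]
query mem[0x10]=0x73, mem[0x08]=0x73, mem[0x14]=0xf2, mem[0x07]=0x9a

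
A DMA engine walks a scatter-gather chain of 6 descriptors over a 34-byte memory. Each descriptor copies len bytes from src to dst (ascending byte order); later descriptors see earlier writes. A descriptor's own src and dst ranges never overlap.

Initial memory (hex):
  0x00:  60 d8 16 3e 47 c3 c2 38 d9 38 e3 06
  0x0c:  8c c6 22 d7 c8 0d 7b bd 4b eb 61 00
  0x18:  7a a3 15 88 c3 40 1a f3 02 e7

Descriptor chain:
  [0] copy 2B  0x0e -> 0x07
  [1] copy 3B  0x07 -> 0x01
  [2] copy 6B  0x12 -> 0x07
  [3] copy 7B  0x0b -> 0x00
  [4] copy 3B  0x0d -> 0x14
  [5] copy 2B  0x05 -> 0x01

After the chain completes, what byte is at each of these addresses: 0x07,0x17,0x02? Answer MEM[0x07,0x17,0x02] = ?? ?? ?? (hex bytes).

#0 dst[0x07+2] := {0x22,0xd7}
#1 dst[0x01+3] := {0x22,0xd7,0x38}
#2 dst[0x07+6] := {0x7b,0xbd,0x4b,0xeb,0x61,0x00}
#3 dst[0x00+7] := {0x61,0x00,0xc6,0x22,0xd7,0xc8,0x0d}
#4 dst[0x14+3] := {0xc6,0x22,0xd7}
#5 dst[0x01+2] := {0xc8,0x0d}
query mem[0x07]=0x7b, mem[0x17]=0x00, mem[0x02]=0x0d

MEM[0x07,0x17,0x02] = 7b 00 0d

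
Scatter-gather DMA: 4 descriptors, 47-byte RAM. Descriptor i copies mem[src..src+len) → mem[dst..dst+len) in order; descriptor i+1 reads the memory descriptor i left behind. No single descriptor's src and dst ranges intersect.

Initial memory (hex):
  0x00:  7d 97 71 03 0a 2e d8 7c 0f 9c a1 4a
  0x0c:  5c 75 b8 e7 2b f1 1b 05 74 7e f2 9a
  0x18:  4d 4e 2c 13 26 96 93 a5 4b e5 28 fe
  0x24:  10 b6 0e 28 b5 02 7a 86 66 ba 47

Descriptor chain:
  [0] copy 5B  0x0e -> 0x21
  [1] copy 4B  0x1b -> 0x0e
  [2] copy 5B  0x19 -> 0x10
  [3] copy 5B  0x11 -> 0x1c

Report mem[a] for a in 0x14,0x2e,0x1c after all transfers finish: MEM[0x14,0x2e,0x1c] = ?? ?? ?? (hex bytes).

MEM[0x14,0x2e,0x1c] = 96 47 2c

#0 dst[0x21+5] := {0xb8,0xe7,0x2b,0xf1,0x1b}
#1 dst[0x0e+4] := {0x13,0x26,0x96,0x93}
#2 dst[0x10+5] := {0x4e,0x2c,0x13,0x26,0x96}
#3 dst[0x1c+5] := {0x2c,0x13,0x26,0x96,0x7e}
query mem[0x14]=0x96, mem[0x2e]=0x47, mem[0x1c]=0x2c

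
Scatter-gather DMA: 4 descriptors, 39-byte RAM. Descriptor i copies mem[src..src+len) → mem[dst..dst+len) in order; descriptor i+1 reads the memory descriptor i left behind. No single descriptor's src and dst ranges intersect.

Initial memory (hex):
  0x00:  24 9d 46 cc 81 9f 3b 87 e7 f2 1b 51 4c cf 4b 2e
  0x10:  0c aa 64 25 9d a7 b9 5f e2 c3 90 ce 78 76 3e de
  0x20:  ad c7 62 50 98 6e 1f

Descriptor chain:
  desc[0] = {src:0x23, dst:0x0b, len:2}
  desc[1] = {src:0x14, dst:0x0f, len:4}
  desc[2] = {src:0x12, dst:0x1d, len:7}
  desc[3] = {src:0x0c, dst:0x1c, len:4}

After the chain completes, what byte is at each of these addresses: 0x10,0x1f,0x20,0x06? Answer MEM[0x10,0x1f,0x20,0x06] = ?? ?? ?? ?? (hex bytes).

#0 dst[0x0b+2] := {0x50,0x98}
#1 dst[0x0f+4] := {0x9d,0xa7,0xb9,0x5f}
#2 dst[0x1d+7] := {0x5f,0x25,0x9d,0xa7,0xb9,0x5f,0xe2}
#3 dst[0x1c+4] := {0x98,0xcf,0x4b,0x9d}
query mem[0x10]=0xa7, mem[0x1f]=0x9d, mem[0x20]=0xa7, mem[0x06]=0x3b

MEM[0x10,0x1f,0x20,0x06] = a7 9d a7 3b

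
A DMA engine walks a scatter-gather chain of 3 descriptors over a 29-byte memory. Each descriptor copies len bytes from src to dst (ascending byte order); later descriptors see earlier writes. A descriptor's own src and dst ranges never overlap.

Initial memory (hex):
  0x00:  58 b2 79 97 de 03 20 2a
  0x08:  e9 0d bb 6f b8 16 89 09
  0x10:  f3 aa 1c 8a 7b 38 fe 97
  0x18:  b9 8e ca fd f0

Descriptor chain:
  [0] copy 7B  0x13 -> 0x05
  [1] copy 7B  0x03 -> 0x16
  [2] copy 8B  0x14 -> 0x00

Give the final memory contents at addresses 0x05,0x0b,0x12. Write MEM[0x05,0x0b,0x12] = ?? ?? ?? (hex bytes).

[0] 0x13->0x05 len=7 : 8a 7b 38 fe 97 b9 8e
[1] 0x03->0x16 len=7 : 97 de 8a 7b 38 fe 97
[2] 0x14->0x00 len=8 : 7b 38 97 de 8a 7b 38 fe
query mem[0x05]=0x7b, mem[0x0b]=0x8e, mem[0x12]=0x1c

MEM[0x05,0x0b,0x12] = 7b 8e 1c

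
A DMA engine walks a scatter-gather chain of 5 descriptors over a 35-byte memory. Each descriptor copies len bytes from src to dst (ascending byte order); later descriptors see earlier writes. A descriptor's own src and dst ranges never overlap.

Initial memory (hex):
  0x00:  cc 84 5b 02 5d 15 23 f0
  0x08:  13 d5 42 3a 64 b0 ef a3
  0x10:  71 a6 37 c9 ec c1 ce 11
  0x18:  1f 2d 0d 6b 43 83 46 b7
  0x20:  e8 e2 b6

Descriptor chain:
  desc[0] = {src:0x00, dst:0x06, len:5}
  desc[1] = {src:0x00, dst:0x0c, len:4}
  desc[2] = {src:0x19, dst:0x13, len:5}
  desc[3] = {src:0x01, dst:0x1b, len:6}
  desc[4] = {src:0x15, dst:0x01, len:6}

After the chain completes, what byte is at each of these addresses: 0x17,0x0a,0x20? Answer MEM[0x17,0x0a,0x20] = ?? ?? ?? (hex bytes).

[0] 0x00->0x06 len=5 : cc 84 5b 02 5d
[1] 0x00->0x0c len=4 : cc 84 5b 02
[2] 0x19->0x13 len=5 : 2d 0d 6b 43 83
[3] 0x01->0x1b len=6 : 84 5b 02 5d 15 cc
[4] 0x15->0x01 len=6 : 6b 43 83 1f 2d 0d
query mem[0x17]=0x83, mem[0x0a]=0x5d, mem[0x20]=0xcc

MEM[0x17,0x0a,0x20] = 83 5d cc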